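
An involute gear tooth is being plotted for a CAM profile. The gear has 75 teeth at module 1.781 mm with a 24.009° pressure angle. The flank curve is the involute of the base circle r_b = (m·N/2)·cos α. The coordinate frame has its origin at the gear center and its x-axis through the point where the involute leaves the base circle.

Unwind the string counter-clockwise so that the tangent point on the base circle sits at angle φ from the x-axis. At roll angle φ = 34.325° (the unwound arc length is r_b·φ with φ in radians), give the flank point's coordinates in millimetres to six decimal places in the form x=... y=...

x=70.994385 y=4.217642

pitch radius r_p = m·N/2 = 1.781·75/2 = 66.787500
base radius r_b = r_p·cos α = 66.787500·cos 24.009° = 61.009149
roll angle φ = 34.325° = 0.59908427 rad
x = r_b·(cos φ + φ·sin φ) = 61.009149·(0.82585233 + 0.59908427·0.56388645) = 70.994385
y = r_b·(sin φ − φ·cos φ) = 61.009149·(0.56388645 − 0.59908427·0.82585233) = 4.217642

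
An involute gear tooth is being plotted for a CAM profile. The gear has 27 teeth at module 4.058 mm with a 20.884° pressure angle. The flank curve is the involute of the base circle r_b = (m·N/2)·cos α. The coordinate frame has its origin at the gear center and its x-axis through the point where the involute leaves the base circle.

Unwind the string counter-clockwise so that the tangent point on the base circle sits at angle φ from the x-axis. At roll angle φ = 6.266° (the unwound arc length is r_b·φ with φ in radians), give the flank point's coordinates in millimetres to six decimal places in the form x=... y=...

x=51.489148 y=0.022289

pitch radius r_p = m·N/2 = 4.058·27/2 = 54.783000
base radius r_b = r_p·cos α = 54.783000·cos 20.884° = 51.183979
roll angle φ = 6.266° = 0.10936233 rad
x = r_b·(cos φ + φ·sin φ) = 51.183979·(0.99402590 + 0.10936233·0.10914446) = 51.489148
y = r_b·(sin φ − φ·cos φ) = 51.183979·(0.10914446 − 0.10936233·0.99402590) = 0.022289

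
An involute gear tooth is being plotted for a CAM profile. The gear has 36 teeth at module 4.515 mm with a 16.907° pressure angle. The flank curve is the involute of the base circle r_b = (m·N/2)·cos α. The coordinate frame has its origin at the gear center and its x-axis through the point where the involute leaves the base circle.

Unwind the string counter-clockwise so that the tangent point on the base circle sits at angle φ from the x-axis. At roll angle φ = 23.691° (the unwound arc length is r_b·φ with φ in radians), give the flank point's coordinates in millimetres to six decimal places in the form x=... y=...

x=84.123037 y=1.801188

pitch radius r_p = m·N/2 = 4.515·36/2 = 81.270000
base radius r_b = r_p·cos α = 81.270000·cos 16.907° = 77.757353
roll angle φ = 23.691° = 0.41348595 rad
x = r_b·(cos φ + φ·sin φ) = 77.757353·(0.91572572 + 0.41348595·0.40180394) = 84.123037
y = r_b·(sin φ − φ·cos φ) = 77.757353·(0.40180394 − 0.41348595·0.91572572) = 1.801188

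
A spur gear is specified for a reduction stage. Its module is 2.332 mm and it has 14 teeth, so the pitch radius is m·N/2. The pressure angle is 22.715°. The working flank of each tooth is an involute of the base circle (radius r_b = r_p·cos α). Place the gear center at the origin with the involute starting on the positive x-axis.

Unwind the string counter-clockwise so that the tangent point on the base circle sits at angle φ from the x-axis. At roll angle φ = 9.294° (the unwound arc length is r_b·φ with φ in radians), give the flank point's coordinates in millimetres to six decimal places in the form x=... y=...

x=15.254665 y=0.021367

pitch radius r_p = m·N/2 = 2.332·14/2 = 16.324000
base radius r_b = r_p·cos α = 16.324000·cos 22.715° = 15.057862
roll angle φ = 9.294° = 0.16221090 rad
x = r_b·(cos φ + φ·sin φ) = 15.057862·(0.98687263 + 0.16221090·0.16150048) = 15.254665
y = r_b·(sin φ − φ·cos φ) = 15.057862·(0.16150048 − 0.16221090·0.98687263) = 0.021367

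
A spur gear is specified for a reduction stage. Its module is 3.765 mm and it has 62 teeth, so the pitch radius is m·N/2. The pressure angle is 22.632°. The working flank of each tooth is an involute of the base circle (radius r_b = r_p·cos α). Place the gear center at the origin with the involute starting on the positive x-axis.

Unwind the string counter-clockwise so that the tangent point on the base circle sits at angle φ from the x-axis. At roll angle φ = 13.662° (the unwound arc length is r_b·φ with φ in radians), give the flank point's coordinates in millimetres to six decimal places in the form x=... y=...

pitch radius r_p = m·N/2 = 3.765·62/2 = 116.715000
base radius r_b = r_p·cos α = 116.715000·cos 22.632° = 107.727413
roll angle φ = 13.662° = 0.23844688 rad
x = r_b·(cos φ + φ·sin φ) = 107.727413·(0.97170598 + 0.23844688·0.23619374) = 110.746543
y = r_b·(sin φ − φ·cos φ) = 107.727413·(0.23619374 − 0.23844688·0.97170598) = 0.484071

x=110.746543 y=0.484071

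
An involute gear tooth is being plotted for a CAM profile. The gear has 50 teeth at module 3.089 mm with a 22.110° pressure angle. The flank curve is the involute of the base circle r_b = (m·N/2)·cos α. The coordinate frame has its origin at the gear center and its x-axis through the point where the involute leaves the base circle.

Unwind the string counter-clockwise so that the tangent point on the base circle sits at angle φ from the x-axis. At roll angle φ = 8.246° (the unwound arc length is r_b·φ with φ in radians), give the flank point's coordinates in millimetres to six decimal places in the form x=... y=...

pitch radius r_p = m·N/2 = 3.089·50/2 = 77.225000
base radius r_b = r_p·cos α = 77.225000·cos 22.110° = 71.546102
roll angle φ = 8.246° = 0.14391985 rad
x = r_b·(cos φ + φ·sin φ) = 71.546102·(0.98966140 + 0.14391985·0.14342353) = 72.283234
y = r_b·(sin φ − φ·cos φ) = 71.546102·(0.14342353 − 0.14391985·0.98966140) = 0.070946

x=72.283234 y=0.070946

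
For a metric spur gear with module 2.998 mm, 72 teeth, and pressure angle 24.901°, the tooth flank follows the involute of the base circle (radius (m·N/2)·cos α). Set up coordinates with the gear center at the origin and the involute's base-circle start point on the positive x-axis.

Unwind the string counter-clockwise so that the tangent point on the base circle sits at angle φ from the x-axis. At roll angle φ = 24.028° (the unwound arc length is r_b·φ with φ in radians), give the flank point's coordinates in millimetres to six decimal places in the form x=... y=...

x=106.128181 y=2.364643

pitch radius r_p = m·N/2 = 2.998·72/2 = 107.928000
base radius r_b = r_p·cos α = 107.928000·cos 24.901° = 97.894653
roll angle φ = 24.028° = 0.41936771 rad
x = r_b·(cos φ + φ·sin φ) = 97.894653·(0.91334658 + 0.41936771·0.40718304) = 106.128181
y = r_b·(sin φ − φ·cos φ) = 97.894653·(0.40718304 − 0.41936771·0.91334658) = 2.364643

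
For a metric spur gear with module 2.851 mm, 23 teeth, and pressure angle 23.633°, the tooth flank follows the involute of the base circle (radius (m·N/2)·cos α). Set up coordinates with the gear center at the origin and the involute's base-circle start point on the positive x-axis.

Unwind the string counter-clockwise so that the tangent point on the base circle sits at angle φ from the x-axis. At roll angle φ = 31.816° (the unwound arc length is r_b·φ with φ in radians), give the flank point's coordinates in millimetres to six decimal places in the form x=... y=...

x=34.316779 y=1.662071

pitch radius r_p = m·N/2 = 2.851·23/2 = 32.786500
base radius r_b = r_p·cos α = 32.786500·cos 23.633° = 30.036762
roll angle φ = 31.816° = 0.55529395 rad
x = r_b·(cos φ + φ·sin φ) = 30.036762·(0.84974551 + 0.55529395·0.52719311) = 34.316779
y = r_b·(sin φ − φ·cos φ) = 30.036762·(0.52719311 − 0.55529395·0.84974551) = 1.662071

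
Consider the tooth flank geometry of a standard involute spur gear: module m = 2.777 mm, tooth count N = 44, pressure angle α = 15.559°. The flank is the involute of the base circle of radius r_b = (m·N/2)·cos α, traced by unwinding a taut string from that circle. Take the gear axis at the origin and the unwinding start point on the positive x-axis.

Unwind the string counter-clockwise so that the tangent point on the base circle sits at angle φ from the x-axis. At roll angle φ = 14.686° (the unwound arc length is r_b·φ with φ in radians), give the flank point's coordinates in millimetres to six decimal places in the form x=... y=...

pitch radius r_p = m·N/2 = 2.777·44/2 = 61.094000
base radius r_b = r_p·cos α = 61.094000·cos 15.559° = 58.855195
roll angle φ = 14.686° = 0.25631905 rad
x = r_b·(cos φ + φ·sin φ) = 58.855195·(0.96732973 + 0.25631905·0.25352159) = 60.756933
y = r_b·(sin φ − φ·cos φ) = 58.855195·(0.25352159 − 0.25631905·0.96732973) = 0.328209

x=60.756933 y=0.328209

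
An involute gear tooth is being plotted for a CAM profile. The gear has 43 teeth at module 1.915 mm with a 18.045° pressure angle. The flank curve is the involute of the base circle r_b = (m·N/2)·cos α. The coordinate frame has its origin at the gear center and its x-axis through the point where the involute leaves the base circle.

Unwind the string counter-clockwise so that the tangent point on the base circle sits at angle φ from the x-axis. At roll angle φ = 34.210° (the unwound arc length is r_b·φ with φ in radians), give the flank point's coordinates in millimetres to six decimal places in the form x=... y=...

x=45.515699 y=2.679849

pitch radius r_p = m·N/2 = 1.915·43/2 = 41.172500
base radius r_b = r_p·cos α = 41.172500·cos 18.045° = 39.147370
roll angle φ = 34.210° = 0.59707714 rad
x = r_b·(cos φ + φ·sin φ) = 39.147370·(0.82698246 + 0.59707714·0.56222772) = 45.515699
y = r_b·(sin φ − φ·cos φ) = 39.147370·(0.56222772 − 0.59707714·0.82698246) = 2.679849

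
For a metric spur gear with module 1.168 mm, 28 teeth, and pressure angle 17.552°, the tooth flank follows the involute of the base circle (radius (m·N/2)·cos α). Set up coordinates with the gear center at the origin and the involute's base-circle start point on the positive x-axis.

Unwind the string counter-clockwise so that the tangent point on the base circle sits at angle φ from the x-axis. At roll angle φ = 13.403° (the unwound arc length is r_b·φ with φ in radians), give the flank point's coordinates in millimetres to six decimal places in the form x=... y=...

x=16.011467 y=0.066161

pitch radius r_p = m·N/2 = 1.168·28/2 = 16.352000
base radius r_b = r_p·cos α = 16.352000·cos 17.552° = 15.590711
roll angle φ = 13.403° = 0.23392648 rad
x = r_b·(cos φ + φ·sin φ) = 15.590711·(0.97276374 + 0.23392648·0.23179884) = 16.011467
y = r_b·(sin φ − φ·cos φ) = 15.590711·(0.23179884 − 0.23392648·0.97276374) = 0.066161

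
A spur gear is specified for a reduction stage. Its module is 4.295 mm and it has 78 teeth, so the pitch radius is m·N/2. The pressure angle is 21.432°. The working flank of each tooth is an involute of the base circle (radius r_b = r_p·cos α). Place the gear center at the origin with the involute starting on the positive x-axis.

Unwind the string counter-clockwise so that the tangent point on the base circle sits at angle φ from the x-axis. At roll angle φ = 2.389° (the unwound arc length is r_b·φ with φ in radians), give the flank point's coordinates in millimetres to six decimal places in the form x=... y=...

pitch radius r_p = m·N/2 = 4.295·78/2 = 167.505000
base radius r_b = r_p·cos α = 167.505000·cos 21.432° = 155.922345
roll angle φ = 2.389° = 0.04169592 rad
x = r_b·(cos φ + φ·sin φ) = 155.922345·(0.99913085 + 0.04169592·0.04168384) = 156.057825
y = r_b·(sin φ − φ·cos φ) = 155.922345·(0.04168384 − 0.04169592·0.99913085) = 0.003767

x=156.057825 y=0.003767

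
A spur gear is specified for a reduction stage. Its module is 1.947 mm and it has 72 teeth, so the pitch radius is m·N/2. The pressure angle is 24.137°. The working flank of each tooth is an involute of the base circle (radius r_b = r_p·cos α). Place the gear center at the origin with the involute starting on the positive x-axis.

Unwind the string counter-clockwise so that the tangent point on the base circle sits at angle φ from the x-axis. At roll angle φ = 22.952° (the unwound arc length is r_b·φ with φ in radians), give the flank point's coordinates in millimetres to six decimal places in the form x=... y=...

pitch radius r_p = m·N/2 = 1.947·72/2 = 70.092000
base radius r_b = r_p·cos α = 70.092000·cos 24.137° = 63.963877
roll angle φ = 22.952° = 0.40058797 rad
x = r_b·(cos φ + φ·sin φ) = 63.963877·(0.92083187 + 0.40058797·0.38995983) = 68.891980
y = r_b·(sin φ − φ·cos φ) = 63.963877·(0.38995983 − 0.40058797·0.92083187) = 1.348721

x=68.891980 y=1.348721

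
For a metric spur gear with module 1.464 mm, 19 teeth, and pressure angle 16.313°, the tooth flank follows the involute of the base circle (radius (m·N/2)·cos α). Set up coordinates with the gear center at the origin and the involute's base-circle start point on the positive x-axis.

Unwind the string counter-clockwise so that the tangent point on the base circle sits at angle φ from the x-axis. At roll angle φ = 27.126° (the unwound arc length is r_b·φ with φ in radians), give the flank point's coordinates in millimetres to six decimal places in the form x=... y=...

x=14.761241 y=0.461659

pitch radius r_p = m·N/2 = 1.464·19/2 = 13.908000
base radius r_b = r_p·cos α = 13.908000·cos 16.313° = 13.348086
roll angle φ = 27.126° = 0.47343801 rad
x = r_b·(cos φ + φ·sin φ) = 13.348086·(0.89000599 + 0.47343801·0.45594883) = 14.761241
y = r_b·(sin φ − φ·cos φ) = 13.348086·(0.45594883 − 0.47343801·0.89000599) = 0.461659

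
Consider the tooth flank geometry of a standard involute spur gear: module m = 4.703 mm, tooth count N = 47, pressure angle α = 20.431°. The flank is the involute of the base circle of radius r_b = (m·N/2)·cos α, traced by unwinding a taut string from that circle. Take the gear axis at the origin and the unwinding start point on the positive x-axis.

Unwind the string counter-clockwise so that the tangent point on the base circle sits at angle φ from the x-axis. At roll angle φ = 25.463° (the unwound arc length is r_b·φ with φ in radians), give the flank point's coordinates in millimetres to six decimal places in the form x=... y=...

x=113.296039 y=2.970732

pitch radius r_p = m·N/2 = 4.703·47/2 = 110.520500
base radius r_b = r_p·cos α = 110.520500·cos 20.431° = 103.568015
roll angle φ = 25.463° = 0.44441319 rad
x = r_b·(cos φ + φ·sin φ) = 103.568015·(0.90286311 + 0.44441319·0.42992814) = 113.296039
y = r_b·(sin φ − φ·cos φ) = 103.568015·(0.42992814 − 0.44441319·0.90286311) = 2.970732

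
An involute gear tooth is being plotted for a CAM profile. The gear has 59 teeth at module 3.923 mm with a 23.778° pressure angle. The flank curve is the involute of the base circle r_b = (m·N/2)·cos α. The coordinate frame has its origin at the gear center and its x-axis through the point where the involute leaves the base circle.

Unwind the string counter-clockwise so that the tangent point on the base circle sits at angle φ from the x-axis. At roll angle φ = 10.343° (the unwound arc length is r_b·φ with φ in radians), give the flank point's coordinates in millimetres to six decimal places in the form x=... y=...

pitch radius r_p = m·N/2 = 3.923·59/2 = 115.728500
base radius r_b = r_p·cos α = 115.728500·cos 23.778° = 105.904834
roll angle φ = 10.343° = 0.18051940 rad
x = r_b·(cos φ + φ·sin φ) = 105.904834·(0.98375057 + 0.18051940·0.17954056) = 107.616376
y = r_b·(sin φ − φ·cos φ) = 105.904834·(0.17954056 − 0.18051940·0.98375057) = 0.206990

x=107.616376 y=0.206990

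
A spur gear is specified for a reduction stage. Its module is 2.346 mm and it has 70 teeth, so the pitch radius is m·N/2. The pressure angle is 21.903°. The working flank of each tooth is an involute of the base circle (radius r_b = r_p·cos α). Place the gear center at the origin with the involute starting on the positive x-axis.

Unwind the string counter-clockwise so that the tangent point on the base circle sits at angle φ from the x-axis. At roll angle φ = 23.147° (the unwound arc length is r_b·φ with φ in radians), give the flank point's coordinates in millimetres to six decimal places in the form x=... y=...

x=82.148538 y=1.647208

pitch radius r_p = m·N/2 = 2.346·70/2 = 82.110000
base radius r_b = r_p·cos α = 82.110000·cos 21.903° = 76.183031
roll angle φ = 23.147° = 0.40399136 rad
x = r_b·(cos φ + φ·sin φ) = 76.183031·(0.91949935 + 0.40399136·0.39309152) = 82.148538
y = r_b·(sin φ − φ·cos φ) = 76.183031·(0.39309152 − 0.40399136·0.91949935) = 1.647208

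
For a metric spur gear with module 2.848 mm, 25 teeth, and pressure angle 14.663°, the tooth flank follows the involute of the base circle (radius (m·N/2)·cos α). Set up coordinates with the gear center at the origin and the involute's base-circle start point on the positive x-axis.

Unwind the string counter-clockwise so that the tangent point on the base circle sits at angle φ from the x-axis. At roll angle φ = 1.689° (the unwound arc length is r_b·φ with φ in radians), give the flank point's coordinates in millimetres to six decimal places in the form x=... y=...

x=34.455520 y=0.000294

pitch radius r_p = m·N/2 = 2.848·25/2 = 35.600000
base radius r_b = r_p·cos α = 35.600000·cos 14.663° = 34.440559
roll angle φ = 1.689° = 0.02947861 rad
x = r_b·(cos φ + φ·sin φ) = 34.440559·(0.99956554 + 0.02947861·0.02947434) = 34.455520
y = r_b·(sin φ − φ·cos φ) = 34.440559·(0.02947434 − 0.02947861·0.99956554) = 0.000294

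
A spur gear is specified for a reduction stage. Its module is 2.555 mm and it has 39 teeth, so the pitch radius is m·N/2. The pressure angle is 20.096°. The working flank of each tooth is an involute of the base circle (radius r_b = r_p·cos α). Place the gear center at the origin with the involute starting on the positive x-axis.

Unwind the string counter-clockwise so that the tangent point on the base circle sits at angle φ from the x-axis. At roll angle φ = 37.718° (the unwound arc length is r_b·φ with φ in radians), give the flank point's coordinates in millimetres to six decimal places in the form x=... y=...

pitch radius r_p = m·N/2 = 2.555·39/2 = 49.822500
base radius r_b = r_p·cos α = 49.822500·cos 20.096° = 46.789219
roll angle φ = 37.718° = 0.65830329 rad
x = r_b·(cos φ + φ·sin φ) = 46.789219·(0.79103138 + 0.65830329·0.61177558) = 55.855343
y = r_b·(sin φ − φ·cos φ) = 46.789219·(0.61177558 − 0.65830329·0.79103138) = 4.259551

x=55.855343 y=4.259551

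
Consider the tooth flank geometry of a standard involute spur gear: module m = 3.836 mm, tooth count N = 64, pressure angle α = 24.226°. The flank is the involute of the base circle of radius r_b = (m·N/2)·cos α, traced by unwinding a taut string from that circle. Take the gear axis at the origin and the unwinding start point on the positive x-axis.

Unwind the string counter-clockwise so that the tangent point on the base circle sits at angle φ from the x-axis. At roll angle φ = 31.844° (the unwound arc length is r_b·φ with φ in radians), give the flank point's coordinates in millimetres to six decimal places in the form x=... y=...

x=127.918417 y=6.210275

pitch radius r_p = m·N/2 = 3.836·64/2 = 122.752000
base radius r_b = r_p·cos α = 122.752000·cos 24.226° = 111.941723
roll angle φ = 31.844° = 0.55578265 rad
x = r_b·(cos φ + φ·sin φ) = 111.941723·(0.84948777 + 0.55578265·0.52760831) = 127.918417
y = r_b·(sin φ − φ·cos φ) = 111.941723·(0.52760831 − 0.55578265·0.84948777) = 6.210275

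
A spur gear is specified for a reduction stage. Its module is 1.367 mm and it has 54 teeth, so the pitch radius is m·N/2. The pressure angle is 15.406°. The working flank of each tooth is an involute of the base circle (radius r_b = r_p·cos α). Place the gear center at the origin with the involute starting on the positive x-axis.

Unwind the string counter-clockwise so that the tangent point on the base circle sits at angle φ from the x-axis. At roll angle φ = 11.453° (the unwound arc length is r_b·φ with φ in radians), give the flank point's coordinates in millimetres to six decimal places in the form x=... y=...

x=36.286576 y=0.094357

pitch radius r_p = m·N/2 = 1.367·54/2 = 36.909000
base radius r_b = r_p·cos α = 36.909000·cos 15.406° = 35.582771
roll angle φ = 11.453° = 0.19989256 rad
x = r_b·(cos φ + φ·sin φ) = 35.582771·(0.98008792 + 0.19989256·0.19856403) = 36.286576
y = r_b·(sin φ − φ·cos φ) = 35.582771·(0.19856403 − 0.19989256·0.98008792) = 0.094357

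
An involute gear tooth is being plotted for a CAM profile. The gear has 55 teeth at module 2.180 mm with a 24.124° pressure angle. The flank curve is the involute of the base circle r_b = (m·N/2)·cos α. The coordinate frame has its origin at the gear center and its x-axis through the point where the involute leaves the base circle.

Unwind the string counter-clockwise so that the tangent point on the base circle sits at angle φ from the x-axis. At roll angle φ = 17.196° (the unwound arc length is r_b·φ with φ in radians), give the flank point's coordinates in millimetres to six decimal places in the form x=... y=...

x=57.123154 y=0.488625

pitch radius r_p = m·N/2 = 2.180·55/2 = 59.950000
base radius r_b = r_p·cos α = 59.950000·cos 24.124° = 54.714150
roll angle φ = 17.196° = 0.30012682 rad
x = r_b·(cos φ + φ·sin φ) = 54.714150·(0.95529900 + 0.30012682·0.29564136) = 57.123154
y = r_b·(sin φ − φ·cos φ) = 54.714150·(0.29564136 − 0.30012682·0.95529900) = 0.488625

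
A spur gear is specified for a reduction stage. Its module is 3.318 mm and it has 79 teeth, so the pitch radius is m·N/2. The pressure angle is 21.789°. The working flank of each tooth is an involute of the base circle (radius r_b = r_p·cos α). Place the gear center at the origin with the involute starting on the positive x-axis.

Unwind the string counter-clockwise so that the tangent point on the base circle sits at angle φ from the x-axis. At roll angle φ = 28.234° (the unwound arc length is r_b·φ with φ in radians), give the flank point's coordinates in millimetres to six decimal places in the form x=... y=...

pitch radius r_p = m·N/2 = 3.318·79/2 = 131.061000
base radius r_b = r_p·cos α = 131.061000·cos 21.789° = 121.697623
roll angle φ = 28.234° = 0.49277626 rad
x = r_b·(cos φ + φ·sin φ) = 121.697623·(0.88102288 + 0.49277626·0.47307366) = 135.588475
y = r_b·(sin φ − φ·cos φ) = 121.697623·(0.47307366 − 0.49277626·0.88102288) = 4.737262

x=135.588475 y=4.737262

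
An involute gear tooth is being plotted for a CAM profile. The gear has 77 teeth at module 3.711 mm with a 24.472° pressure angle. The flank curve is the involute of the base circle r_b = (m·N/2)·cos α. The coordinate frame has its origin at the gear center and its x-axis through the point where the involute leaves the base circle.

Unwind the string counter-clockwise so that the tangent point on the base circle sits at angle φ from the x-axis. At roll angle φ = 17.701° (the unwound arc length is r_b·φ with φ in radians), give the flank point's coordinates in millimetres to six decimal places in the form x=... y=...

x=136.096710 y=1.265974

pitch radius r_p = m·N/2 = 3.711·77/2 = 142.873500
base radius r_b = r_p·cos α = 142.873500·cos 24.472° = 130.038290
roll angle φ = 17.701° = 0.30894073 rad
x = r_b·(cos φ + φ·sin φ) = 130.038290·(0.95265617 + 0.30894073·0.30404969) = 136.096710
y = r_b·(sin φ − φ·cos φ) = 130.038290·(0.30404969 − 0.30894073·0.95265617) = 1.265974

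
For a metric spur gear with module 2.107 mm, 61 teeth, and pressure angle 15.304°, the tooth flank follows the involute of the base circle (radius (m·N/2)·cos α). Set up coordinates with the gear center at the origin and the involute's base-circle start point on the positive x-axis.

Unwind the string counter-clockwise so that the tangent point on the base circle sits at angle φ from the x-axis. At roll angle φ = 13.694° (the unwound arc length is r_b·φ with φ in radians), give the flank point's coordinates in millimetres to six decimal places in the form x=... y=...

x=63.729841 y=0.280481

pitch radius r_p = m·N/2 = 2.107·61/2 = 64.263500
base radius r_b = r_p·cos α = 64.263500·cos 15.304° = 61.984652
roll angle φ = 13.694° = 0.23900539 rad
x = r_b·(cos φ + φ·sin φ) = 61.984652·(0.97157392 + 0.23900539·0.23673640) = 63.729841
y = r_b·(sin φ − φ·cos φ) = 61.984652·(0.23673640 − 0.23900539·0.97157392) = 0.280481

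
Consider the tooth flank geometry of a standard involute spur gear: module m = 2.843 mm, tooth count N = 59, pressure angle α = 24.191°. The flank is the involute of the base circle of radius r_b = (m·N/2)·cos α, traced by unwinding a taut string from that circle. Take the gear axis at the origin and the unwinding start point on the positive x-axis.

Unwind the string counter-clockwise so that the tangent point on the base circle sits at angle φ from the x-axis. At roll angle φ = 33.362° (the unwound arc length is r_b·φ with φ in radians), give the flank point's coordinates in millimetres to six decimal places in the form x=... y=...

pitch radius r_p = m·N/2 = 2.843·59/2 = 83.868500
base radius r_b = r_p·cos α = 83.868500·cos 24.191° = 76.503545
roll angle φ = 33.362° = 0.58227675 rad
x = r_b·(cos φ + φ·sin φ) = 76.503545·(0.83521277 + 0.58227675·0.54992693) = 88.393913
y = r_b·(sin φ − φ·cos φ) = 76.503545·(0.54992693 − 0.58227675·0.83521277) = 4.865775

x=88.393913 y=4.865775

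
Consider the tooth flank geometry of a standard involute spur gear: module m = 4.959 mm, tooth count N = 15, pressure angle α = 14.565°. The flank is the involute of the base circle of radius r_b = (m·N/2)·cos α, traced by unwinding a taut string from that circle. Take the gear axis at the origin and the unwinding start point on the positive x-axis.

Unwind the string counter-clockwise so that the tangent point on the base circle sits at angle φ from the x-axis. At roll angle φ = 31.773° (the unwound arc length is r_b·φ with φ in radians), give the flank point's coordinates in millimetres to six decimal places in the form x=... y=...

pitch radius r_p = m·N/2 = 4.959·15/2 = 37.192500
base radius r_b = r_p·cos α = 37.192500·cos 14.565° = 35.997244
roll angle φ = 31.773° = 0.55454346 rad
x = r_b·(cos φ + φ·sin φ) = 35.997244·(0.85014092 + 0.55454346·0.52655523) = 41.113844
y = r_b·(sin φ − φ·cos φ) = 35.997244·(0.52655523 − 0.55454346·0.85014092) = 1.983993

x=41.113844 y=1.983993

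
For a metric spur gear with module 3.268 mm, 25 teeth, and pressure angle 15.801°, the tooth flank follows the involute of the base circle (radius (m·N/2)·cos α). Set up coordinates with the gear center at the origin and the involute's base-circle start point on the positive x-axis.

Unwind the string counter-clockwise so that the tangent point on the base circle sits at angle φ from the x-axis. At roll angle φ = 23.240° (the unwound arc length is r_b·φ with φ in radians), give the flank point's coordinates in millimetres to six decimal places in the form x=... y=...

x=42.408036 y=0.860044

pitch radius r_p = m·N/2 = 3.268·25/2 = 40.850000
base radius r_b = r_p·cos α = 40.850000·cos 15.801° = 39.306411
roll angle φ = 23.240° = 0.40561452 rad
x = r_b·(cos φ + φ·sin φ) = 39.306411·(0.91886009 + 0.40561452·0.39458349) = 42.408036
y = r_b·(sin φ − φ·cos φ) = 39.306411·(0.39458349 − 0.40561452·0.91886009) = 0.860044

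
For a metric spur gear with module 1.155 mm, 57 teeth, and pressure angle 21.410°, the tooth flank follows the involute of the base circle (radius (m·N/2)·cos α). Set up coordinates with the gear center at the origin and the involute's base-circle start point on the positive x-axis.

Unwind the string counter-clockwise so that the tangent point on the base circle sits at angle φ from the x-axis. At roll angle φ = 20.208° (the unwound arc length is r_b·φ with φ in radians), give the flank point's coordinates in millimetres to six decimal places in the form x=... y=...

pitch radius r_p = m·N/2 = 1.155·57/2 = 32.917500
base radius r_b = r_p·cos α = 32.917500·cos 21.410° = 30.645933
roll angle φ = 20.208° = 0.35269614 rad
x = r_b·(cos φ + φ·sin φ) = 30.645933·(0.93844480 + 0.35269614·0.34542923) = 32.493158
y = r_b·(sin φ − φ·cos φ) = 30.645933·(0.34542923 − 0.35269614·0.93844480) = 0.442631

x=32.493158 y=0.442631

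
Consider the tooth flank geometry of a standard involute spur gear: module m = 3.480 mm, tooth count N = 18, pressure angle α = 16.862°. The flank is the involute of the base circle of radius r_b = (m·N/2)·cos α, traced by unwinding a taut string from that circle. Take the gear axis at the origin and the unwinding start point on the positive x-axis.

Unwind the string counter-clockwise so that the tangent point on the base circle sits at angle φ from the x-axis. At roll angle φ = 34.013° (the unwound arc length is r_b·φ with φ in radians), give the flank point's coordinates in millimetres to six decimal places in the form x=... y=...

pitch radius r_p = m·N/2 = 3.480·18/2 = 31.320000
base radius r_b = r_p·cos α = 31.320000·cos 16.862° = 29.973433
roll angle φ = 34.013° = 0.59363884 rad
x = r_b·(cos φ + φ·sin φ) = 29.973433·(0.82891067 + 0.59363884·0.55938099) = 34.798585
y = r_b·(sin φ − φ·cos φ) = 29.973433·(0.55938099 − 0.59363884·0.82891067) = 2.017435

x=34.798585 y=2.017435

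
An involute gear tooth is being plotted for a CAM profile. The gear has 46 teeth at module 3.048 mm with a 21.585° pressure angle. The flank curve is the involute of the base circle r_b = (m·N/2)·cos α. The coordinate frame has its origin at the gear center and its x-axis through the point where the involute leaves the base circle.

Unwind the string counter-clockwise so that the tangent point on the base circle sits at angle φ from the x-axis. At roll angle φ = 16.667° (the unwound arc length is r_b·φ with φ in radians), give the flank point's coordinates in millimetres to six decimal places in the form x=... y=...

x=67.887806 y=0.530359

pitch radius r_p = m·N/2 = 3.048·46/2 = 70.104000
base radius r_b = r_p·cos α = 70.104000·cos 21.585° = 65.187805
roll angle φ = 16.667° = 0.29089403 rad
x = r_b·(cos φ + φ·sin φ) = 65.187805·(0.95798784 + 0.29089403·0.28680881) = 67.887806
y = r_b·(sin φ − φ·cos φ) = 65.187805·(0.28680881 − 0.29089403·0.95798784) = 0.530359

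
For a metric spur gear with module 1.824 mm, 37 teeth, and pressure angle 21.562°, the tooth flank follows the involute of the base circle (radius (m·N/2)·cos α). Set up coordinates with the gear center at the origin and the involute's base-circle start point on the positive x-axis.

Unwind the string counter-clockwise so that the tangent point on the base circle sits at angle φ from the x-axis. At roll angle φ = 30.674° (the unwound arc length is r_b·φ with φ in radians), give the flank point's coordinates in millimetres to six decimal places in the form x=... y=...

pitch radius r_p = m·N/2 = 1.824·37/2 = 33.744000
base radius r_b = r_p·cos α = 33.744000·cos 21.562° = 31.382609
roll angle φ = 30.674° = 0.53536229 rad
x = r_b·(cos φ + φ·sin φ) = 31.382609·(0.86008386 + 0.53536229·0.51015268) = 35.562785
y = r_b·(sin φ − φ·cos φ) = 31.382609·(0.51015268 − 0.53536229·0.86008386) = 1.559597

x=35.562785 y=1.559597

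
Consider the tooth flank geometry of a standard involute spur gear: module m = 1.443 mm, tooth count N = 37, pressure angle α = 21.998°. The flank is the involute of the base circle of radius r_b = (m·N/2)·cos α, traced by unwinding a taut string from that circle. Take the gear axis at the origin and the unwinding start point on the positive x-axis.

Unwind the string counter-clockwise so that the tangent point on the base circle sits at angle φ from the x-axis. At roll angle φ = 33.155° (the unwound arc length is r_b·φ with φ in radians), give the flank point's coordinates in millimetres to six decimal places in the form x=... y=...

pitch radius r_p = m·N/2 = 1.443·37/2 = 26.695500
base radius r_b = r_p·cos α = 26.695500·cos 21.998° = 24.751986
roll angle φ = 33.155° = 0.57866391 rad
x = r_b·(cos φ + φ·sin φ) = 24.751986·(0.83719411 + 0.57866391·0.54690586) = 28.555594
y = r_b·(sin φ − φ·cos φ) = 24.751986·(0.54690586 − 0.57866391·0.83719411) = 1.545807

x=28.555594 y=1.545807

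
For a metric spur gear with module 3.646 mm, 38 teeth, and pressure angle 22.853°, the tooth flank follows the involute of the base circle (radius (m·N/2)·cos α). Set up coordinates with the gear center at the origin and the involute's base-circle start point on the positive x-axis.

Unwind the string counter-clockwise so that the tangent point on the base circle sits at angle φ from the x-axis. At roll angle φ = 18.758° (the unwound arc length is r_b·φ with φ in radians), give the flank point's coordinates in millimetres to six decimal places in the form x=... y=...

pitch radius r_p = m·N/2 = 3.646·38/2 = 69.274000
base radius r_b = r_p·cos α = 69.274000·cos 22.853° = 63.836289
roll angle φ = 18.758° = 0.32738886 rad
x = r_b·(cos φ + φ·sin φ) = 63.836289·(0.94688524 + 0.32738886·0.32157168) = 67.166259
y = r_b·(sin φ − φ·cos φ) = 63.836289·(0.32157168 − 0.32738886·0.94688524) = 0.738713

x=67.166259 y=0.738713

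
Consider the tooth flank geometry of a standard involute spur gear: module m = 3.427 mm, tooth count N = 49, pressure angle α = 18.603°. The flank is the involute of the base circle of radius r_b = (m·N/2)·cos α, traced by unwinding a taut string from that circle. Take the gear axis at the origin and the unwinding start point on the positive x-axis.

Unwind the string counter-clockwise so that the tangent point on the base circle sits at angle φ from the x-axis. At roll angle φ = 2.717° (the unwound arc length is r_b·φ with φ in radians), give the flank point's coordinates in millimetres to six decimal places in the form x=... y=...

x=79.664075 y=0.002828

pitch radius r_p = m·N/2 = 3.427·49/2 = 83.961500
base radius r_b = r_p·cos α = 83.961500·cos 18.603° = 79.574655
roll angle φ = 2.717° = 0.04742060 rad
x = r_b·(cos φ + φ·sin φ) = 79.574655·(0.99887585 + 0.04742060·0.04740283) = 79.664075
y = r_b·(sin φ − φ·cos φ) = 79.574655·(0.04740283 − 0.04742060·0.99887585) = 0.002828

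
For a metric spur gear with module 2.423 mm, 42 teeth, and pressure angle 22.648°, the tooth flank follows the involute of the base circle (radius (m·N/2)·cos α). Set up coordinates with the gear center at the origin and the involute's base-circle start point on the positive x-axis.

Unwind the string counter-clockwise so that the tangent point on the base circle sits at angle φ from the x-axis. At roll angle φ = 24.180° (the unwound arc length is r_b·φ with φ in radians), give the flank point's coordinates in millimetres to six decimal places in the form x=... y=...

pitch radius r_p = m·N/2 = 2.423·42/2 = 50.883000
base radius r_b = r_p·cos α = 50.883000·cos 22.648° = 46.959307
roll angle φ = 24.180° = 0.42202061 rad
x = r_b·(cos φ + φ·sin φ) = 46.959307·(0.91226315 + 0.42202061·0.40960462) = 50.956706
y = r_b·(sin φ − φ·cos φ) = 46.959307·(0.40960462 − 0.42202061·0.91226315) = 1.155704

x=50.956706 y=1.155704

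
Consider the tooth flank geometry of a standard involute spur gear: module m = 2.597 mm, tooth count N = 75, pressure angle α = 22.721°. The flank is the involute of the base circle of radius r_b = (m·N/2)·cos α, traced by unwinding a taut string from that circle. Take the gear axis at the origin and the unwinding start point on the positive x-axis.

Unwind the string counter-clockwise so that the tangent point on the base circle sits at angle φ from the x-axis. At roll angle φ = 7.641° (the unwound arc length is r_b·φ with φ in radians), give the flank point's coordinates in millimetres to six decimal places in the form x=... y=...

x=90.625164 y=0.070894

pitch radius r_p = m·N/2 = 2.597·75/2 = 97.387500
base radius r_b = r_p·cos α = 97.387500·cos 22.721° = 89.829897
roll angle φ = 7.641° = 0.13336061 rad
x = r_b·(cos φ + φ·sin φ) = 89.829897·(0.99112065 + 0.13336061·0.13296566) = 90.625164
y = r_b·(sin φ − φ·cos φ) = 89.829897·(0.13296566 − 0.13336061·0.99112065) = 0.070894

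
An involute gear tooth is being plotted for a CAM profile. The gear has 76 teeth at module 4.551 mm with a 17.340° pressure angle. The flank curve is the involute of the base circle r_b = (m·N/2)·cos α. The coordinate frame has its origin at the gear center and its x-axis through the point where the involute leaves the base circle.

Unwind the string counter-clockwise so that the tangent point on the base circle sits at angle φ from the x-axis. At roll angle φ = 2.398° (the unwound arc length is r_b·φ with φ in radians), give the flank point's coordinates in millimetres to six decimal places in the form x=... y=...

x=165.222998 y=0.004033

pitch radius r_p = m·N/2 = 4.551·76/2 = 172.938000
base radius r_b = r_p·cos α = 172.938000·cos 17.340° = 165.078480
roll angle φ = 2.398° = 0.04185300 rad
x = r_b·(cos φ + φ·sin φ) = 165.078480·(0.99912429 + 0.04185300·0.04184078) = 165.222998
y = r_b·(sin φ − φ·cos φ) = 165.078480·(0.04184078 − 0.04185300·0.99912429) = 0.004033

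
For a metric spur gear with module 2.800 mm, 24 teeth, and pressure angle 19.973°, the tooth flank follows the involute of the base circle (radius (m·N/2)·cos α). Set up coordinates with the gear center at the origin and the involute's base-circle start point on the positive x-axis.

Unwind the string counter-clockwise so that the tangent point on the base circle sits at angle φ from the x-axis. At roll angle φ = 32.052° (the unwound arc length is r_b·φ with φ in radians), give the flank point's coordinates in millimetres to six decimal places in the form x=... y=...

pitch radius r_p = m·N/2 = 2.800·24/2 = 33.600000
base radius r_b = r_p·cos α = 33.600000·cos 19.973° = 31.579084
roll angle φ = 32.052° = 0.55941293 rad
x = r_b·(cos φ + φ·sin φ) = 31.579084·(0.84756681 + 0.55941293·0.53068871) = 36.140396
y = r_b·(sin φ − φ·cos φ) = 31.579084·(0.53068871 − 0.55941293·0.84756681) = 1.785762

x=36.140396 y=1.785762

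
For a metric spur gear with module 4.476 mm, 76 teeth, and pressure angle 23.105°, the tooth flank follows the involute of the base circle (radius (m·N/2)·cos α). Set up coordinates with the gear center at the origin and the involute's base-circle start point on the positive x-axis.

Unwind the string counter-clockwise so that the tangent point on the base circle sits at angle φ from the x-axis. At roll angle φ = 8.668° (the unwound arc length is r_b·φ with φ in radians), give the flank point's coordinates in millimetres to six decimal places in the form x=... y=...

x=158.224835 y=0.180150

pitch radius r_p = m·N/2 = 4.476·76/2 = 170.088000
base radius r_b = r_p·cos α = 170.088000·cos 23.105° = 156.444775
roll angle φ = 8.668° = 0.15128514 rad
x = r_b·(cos φ + φ·sin φ) = 156.444775·(0.98857821 + 0.15128514·0.15070872) = 158.224835
y = r_b·(sin φ − φ·cos φ) = 156.444775·(0.15070872 − 0.15128514·0.98857821) = 0.180150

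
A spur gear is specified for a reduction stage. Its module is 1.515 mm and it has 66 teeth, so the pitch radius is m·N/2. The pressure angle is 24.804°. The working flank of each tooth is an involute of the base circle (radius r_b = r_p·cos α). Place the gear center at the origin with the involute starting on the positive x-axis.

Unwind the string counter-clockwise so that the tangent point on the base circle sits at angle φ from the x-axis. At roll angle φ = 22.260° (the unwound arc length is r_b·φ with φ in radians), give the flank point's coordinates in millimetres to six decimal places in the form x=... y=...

pitch radius r_p = m·N/2 = 1.515·66/2 = 49.995000
base radius r_b = r_p·cos α = 49.995000·cos 24.804° = 45.382871
roll angle φ = 22.260° = 0.38851029 rad
x = r_b·(cos φ + φ·sin φ) = 45.382871·(0.92547440 + 0.38851029·0.37881015) = 48.679757
y = r_b·(sin φ − φ·cos φ) = 45.382871·(0.37881015 − 0.38851029·0.92547440) = 0.873794

x=48.679757 y=0.873794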